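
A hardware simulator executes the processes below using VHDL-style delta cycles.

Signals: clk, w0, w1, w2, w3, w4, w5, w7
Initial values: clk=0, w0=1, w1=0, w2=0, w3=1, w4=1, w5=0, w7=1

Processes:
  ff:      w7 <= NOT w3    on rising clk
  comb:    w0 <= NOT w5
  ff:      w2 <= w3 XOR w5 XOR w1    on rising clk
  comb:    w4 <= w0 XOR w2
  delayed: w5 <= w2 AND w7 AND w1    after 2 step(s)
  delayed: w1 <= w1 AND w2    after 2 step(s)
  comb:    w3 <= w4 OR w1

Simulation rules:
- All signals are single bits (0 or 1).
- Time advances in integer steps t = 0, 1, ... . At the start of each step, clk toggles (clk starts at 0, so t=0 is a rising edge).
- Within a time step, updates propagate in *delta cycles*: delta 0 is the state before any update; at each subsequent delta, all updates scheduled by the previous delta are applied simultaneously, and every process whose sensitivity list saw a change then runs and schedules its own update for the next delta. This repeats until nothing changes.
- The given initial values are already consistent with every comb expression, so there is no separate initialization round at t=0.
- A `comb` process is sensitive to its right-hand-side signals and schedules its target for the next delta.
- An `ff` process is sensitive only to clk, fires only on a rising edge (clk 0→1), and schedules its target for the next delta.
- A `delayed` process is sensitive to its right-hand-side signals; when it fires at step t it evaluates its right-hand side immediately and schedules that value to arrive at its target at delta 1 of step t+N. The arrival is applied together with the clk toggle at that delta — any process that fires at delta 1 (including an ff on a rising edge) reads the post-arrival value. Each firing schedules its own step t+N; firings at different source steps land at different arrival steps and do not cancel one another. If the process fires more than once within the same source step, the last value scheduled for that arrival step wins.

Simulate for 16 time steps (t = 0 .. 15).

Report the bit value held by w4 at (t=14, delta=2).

t0.Δ0 w1=0 w2=0 w7=1 w5=0 w0=1 w3=1 clk=0 w4=1
t0.Δ1 w1=0 w2=0 w7=1 w5=0 w0=1 w3=1 clk=1 w4=1
t0.Δ2 w1=0 w2=1 w7=0 w5=0 w0=1 w3=1 clk=1 w4=1
t0.Δ3 w1=0 w2=1 w7=0 w5=0 w0=1 w3=1 clk=1 w4=0
t0.Δ4 w1=0 w2=1 w7=0 w5=0 w0=1 w3=0 clk=1 w4=0
t1.Δ0 w1=0 w2=1 w7=0 w5=0 w0=1 w3=0 clk=1 w4=0
t1.Δ1 w1=0 w2=1 w7=0 w5=0 w0=1 w3=0 clk=0 w4=0
t2.Δ0 w1=0 w2=1 w7=0 w5=0 w0=1 w3=0 clk=0 w4=0
t2.Δ1 w1=0 w2=1 w7=0 w5=0 w0=1 w3=0 clk=1 w4=0
t2.Δ2 w1=0 w2=0 w7=1 w5=0 w0=1 w3=0 clk=1 w4=0
t2.Δ3 w1=0 w2=0 w7=1 w5=0 w0=1 w3=0 clk=1 w4=1
t2.Δ4 w1=0 w2=0 w7=1 w5=0 w0=1 w3=1 clk=1 w4=1
t3.Δ0 w1=0 w2=0 w7=1 w5=0 w0=1 w3=1 clk=1 w4=1
t3.Δ1 w1=0 w2=0 w7=1 w5=0 w0=1 w3=1 clk=0 w4=1
t4.Δ0 w1=0 w2=0 w7=1 w5=0 w0=1 w3=1 clk=0 w4=1
t4.Δ1 w1=0 w2=0 w7=1 w5=0 w0=1 w3=1 clk=1 w4=1
t4.Δ2 w1=0 w2=1 w7=0 w5=0 w0=1 w3=1 clk=1 w4=1
t4.Δ3 w1=0 w2=1 w7=0 w5=0 w0=1 w3=1 clk=1 w4=0
t4.Δ4 w1=0 w2=1 w7=0 w5=0 w0=1 w3=0 clk=1 w4=0
t5.Δ0 w1=0 w2=1 w7=0 w5=0 w0=1 w3=0 clk=1 w4=0
t5.Δ1 w1=0 w2=1 w7=0 w5=0 w0=1 w3=0 clk=0 w4=0
t6.Δ0 w1=0 w2=1 w7=0 w5=0 w0=1 w3=0 clk=0 w4=0
t6.Δ1 w1=0 w2=1 w7=0 w5=0 w0=1 w3=0 clk=1 w4=0
t6.Δ2 w1=0 w2=0 w7=1 w5=0 w0=1 w3=0 clk=1 w4=0
t6.Δ3 w1=0 w2=0 w7=1 w5=0 w0=1 w3=0 clk=1 w4=1
t6.Δ4 w1=0 w2=0 w7=1 w5=0 w0=1 w3=1 clk=1 w4=1
t7.Δ0 w1=0 w2=0 w7=1 w5=0 w0=1 w3=1 clk=1 w4=1
t7.Δ1 w1=0 w2=0 w7=1 w5=0 w0=1 w3=1 clk=0 w4=1
t8.Δ0 w1=0 w2=0 w7=1 w5=0 w0=1 w3=1 clk=0 w4=1
t8.Δ1 w1=0 w2=0 w7=1 w5=0 w0=1 w3=1 clk=1 w4=1
t8.Δ2 w1=0 w2=1 w7=0 w5=0 w0=1 w3=1 clk=1 w4=1
t8.Δ3 w1=0 w2=1 w7=0 w5=0 w0=1 w3=1 clk=1 w4=0
t8.Δ4 w1=0 w2=1 w7=0 w5=0 w0=1 w3=0 clk=1 w4=0
t9.Δ0 w1=0 w2=1 w7=0 w5=0 w0=1 w3=0 clk=1 w4=0
t9.Δ1 w1=0 w2=1 w7=0 w5=0 w0=1 w3=0 clk=0 w4=0
t10.Δ0 w1=0 w2=1 w7=0 w5=0 w0=1 w3=0 clk=0 w4=0
t10.Δ1 w1=0 w2=1 w7=0 w5=0 w0=1 w3=0 clk=1 w4=0
t10.Δ2 w1=0 w2=0 w7=1 w5=0 w0=1 w3=0 clk=1 w4=0
t10.Δ3 w1=0 w2=0 w7=1 w5=0 w0=1 w3=0 clk=1 w4=1
t10.Δ4 w1=0 w2=0 w7=1 w5=0 w0=1 w3=1 clk=1 w4=1
t11.Δ0 w1=0 w2=0 w7=1 w5=0 w0=1 w3=1 clk=1 w4=1
t11.Δ1 w1=0 w2=0 w7=1 w5=0 w0=1 w3=1 clk=0 w4=1
t12.Δ0 w1=0 w2=0 w7=1 w5=0 w0=1 w3=1 clk=0 w4=1
t12.Δ1 w1=0 w2=0 w7=1 w5=0 w0=1 w3=1 clk=1 w4=1
t12.Δ2 w1=0 w2=1 w7=0 w5=0 w0=1 w3=1 clk=1 w4=1
t12.Δ3 w1=0 w2=1 w7=0 w5=0 w0=1 w3=1 clk=1 w4=0
t12.Δ4 w1=0 w2=1 w7=0 w5=0 w0=1 w3=0 clk=1 w4=0
t13.Δ0 w1=0 w2=1 w7=0 w5=0 w0=1 w3=0 clk=1 w4=0
t13.Δ1 w1=0 w2=1 w7=0 w5=0 w0=1 w3=0 clk=0 w4=0
t14.Δ0 w1=0 w2=1 w7=0 w5=0 w0=1 w3=0 clk=0 w4=0
t14.Δ1 w1=0 w2=1 w7=0 w5=0 w0=1 w3=0 clk=1 w4=0
t14.Δ2 w1=0 w2=0 w7=1 w5=0 w0=1 w3=0 clk=1 w4=0
t14.Δ3 w1=0 w2=0 w7=1 w5=0 w0=1 w3=0 clk=1 w4=1
t14.Δ4 w1=0 w2=0 w7=1 w5=0 w0=1 w3=1 clk=1 w4=1
t15.Δ0 w1=0 w2=0 w7=1 w5=0 w0=1 w3=1 clk=1 w4=1
t15.Δ1 w1=0 w2=0 w7=1 w5=0 w0=1 w3=1 clk=0 w4=1

0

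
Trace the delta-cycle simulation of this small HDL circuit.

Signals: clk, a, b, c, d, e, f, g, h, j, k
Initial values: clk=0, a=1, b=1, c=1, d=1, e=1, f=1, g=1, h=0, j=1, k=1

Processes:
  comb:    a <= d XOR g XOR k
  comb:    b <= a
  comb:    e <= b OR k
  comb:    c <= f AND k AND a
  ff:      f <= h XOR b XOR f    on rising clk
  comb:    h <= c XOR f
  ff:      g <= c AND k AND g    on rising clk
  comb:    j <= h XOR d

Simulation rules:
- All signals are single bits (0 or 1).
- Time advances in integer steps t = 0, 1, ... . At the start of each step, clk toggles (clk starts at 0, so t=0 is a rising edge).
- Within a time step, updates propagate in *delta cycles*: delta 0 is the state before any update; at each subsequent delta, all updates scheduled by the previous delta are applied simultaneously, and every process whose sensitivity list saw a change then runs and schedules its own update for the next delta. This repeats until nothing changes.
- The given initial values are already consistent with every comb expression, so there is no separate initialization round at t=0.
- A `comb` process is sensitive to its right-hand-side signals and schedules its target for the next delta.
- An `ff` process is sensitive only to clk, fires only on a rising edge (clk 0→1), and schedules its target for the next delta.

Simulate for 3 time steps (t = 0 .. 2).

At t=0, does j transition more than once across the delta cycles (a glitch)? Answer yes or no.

yes

t=0 Δ0: f=1 h=0 a=1 c=1 j=1 g=1 k=1 b=1 e=1 d=1 clk=0
  Δ1: clk:0→1
  Δ2: f:1→0
  Δ3: h:0→1, c:1→0
  Δ4: h:1→0, j:1→0
  Δ5: j:0→1
  (5Δ to stable)
t=1 Δ0: f=0 h=0 a=1 c=0 j=1 g=1 k=1 b=1 e=1 d=1 clk=1
  Δ1: clk:1→0
  (1Δ to stable)
t=2 Δ0: f=0 h=0 a=1 c=0 j=1 g=1 k=1 b=1 e=1 d=1 clk=0
  Δ1: clk:0→1
  Δ2: f:0→1, g:1→0
  Δ3: h:0→1, a:1→0, c:0→1
  Δ4: h:1→0, c:1→0, j:1→0, b:1→0
  Δ5: h:0→1, j:0→1
  Δ6: j:1→0
  (6Δ to stable)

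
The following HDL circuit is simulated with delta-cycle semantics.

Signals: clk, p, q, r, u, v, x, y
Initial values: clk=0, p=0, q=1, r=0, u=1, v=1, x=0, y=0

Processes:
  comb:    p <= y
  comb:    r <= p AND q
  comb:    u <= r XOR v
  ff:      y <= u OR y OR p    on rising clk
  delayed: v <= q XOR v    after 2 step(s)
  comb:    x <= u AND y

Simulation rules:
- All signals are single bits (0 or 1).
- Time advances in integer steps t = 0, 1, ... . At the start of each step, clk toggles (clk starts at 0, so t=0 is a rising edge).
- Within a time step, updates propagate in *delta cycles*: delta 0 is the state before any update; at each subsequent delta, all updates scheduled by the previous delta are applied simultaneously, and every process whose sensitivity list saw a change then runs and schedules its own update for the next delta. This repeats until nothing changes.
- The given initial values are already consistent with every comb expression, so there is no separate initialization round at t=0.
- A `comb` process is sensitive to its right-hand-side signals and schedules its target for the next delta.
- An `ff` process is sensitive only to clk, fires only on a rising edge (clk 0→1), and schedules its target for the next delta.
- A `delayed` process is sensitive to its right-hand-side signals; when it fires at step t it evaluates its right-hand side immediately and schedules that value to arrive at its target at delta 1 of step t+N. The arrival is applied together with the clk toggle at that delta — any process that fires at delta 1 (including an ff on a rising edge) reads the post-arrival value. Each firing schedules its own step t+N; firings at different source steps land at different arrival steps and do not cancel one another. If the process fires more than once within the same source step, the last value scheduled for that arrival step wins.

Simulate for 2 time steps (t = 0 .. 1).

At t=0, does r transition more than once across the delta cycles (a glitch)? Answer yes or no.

no

t0.Δ0 p=0 clk=0 y=0 q=1 x=0 v=1 u=1 r=0
t0.Δ1 p=0 clk=1 y=0 q=1 x=0 v=1 u=1 r=0
t0.Δ2 p=0 clk=1 y=1 q=1 x=0 v=1 u=1 r=0
t0.Δ3 p=1 clk=1 y=1 q=1 x=1 v=1 u=1 r=0
t0.Δ4 p=1 clk=1 y=1 q=1 x=1 v=1 u=1 r=1
t0.Δ5 p=1 clk=1 y=1 q=1 x=1 v=1 u=0 r=1
t0.Δ6 p=1 clk=1 y=1 q=1 x=0 v=1 u=0 r=1
t1.Δ0 p=1 clk=1 y=1 q=1 x=0 v=1 u=0 r=1
t1.Δ1 p=1 clk=0 y=1 q=1 x=0 v=1 u=0 r=1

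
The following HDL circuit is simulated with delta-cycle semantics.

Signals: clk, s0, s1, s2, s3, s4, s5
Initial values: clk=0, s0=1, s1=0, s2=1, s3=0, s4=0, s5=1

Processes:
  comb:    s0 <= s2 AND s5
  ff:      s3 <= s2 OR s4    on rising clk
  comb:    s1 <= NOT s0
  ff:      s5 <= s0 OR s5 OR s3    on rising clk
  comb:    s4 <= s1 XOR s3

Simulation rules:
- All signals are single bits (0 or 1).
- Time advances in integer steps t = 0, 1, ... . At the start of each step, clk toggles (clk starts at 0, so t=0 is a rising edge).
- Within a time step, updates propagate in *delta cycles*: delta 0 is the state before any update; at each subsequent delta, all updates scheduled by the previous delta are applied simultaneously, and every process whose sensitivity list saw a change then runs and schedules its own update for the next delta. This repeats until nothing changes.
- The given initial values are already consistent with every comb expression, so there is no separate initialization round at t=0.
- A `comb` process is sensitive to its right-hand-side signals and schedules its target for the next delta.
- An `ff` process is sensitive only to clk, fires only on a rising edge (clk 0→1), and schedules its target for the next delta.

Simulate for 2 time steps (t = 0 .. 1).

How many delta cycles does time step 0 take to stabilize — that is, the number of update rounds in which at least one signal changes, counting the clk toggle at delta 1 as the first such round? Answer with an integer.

t=0 Δ0: s4=0 s1=0 clk=0 s0=1 s3=0 s5=1 s2=1
  Δ1: clk:0→1
  Δ2: s3:0→1
  Δ3: s4:0→1
  (3Δ to stable)
t=1 Δ0: s4=1 s1=0 clk=1 s0=1 s3=1 s5=1 s2=1
  Δ1: clk:1→0
  (1Δ to stable)

3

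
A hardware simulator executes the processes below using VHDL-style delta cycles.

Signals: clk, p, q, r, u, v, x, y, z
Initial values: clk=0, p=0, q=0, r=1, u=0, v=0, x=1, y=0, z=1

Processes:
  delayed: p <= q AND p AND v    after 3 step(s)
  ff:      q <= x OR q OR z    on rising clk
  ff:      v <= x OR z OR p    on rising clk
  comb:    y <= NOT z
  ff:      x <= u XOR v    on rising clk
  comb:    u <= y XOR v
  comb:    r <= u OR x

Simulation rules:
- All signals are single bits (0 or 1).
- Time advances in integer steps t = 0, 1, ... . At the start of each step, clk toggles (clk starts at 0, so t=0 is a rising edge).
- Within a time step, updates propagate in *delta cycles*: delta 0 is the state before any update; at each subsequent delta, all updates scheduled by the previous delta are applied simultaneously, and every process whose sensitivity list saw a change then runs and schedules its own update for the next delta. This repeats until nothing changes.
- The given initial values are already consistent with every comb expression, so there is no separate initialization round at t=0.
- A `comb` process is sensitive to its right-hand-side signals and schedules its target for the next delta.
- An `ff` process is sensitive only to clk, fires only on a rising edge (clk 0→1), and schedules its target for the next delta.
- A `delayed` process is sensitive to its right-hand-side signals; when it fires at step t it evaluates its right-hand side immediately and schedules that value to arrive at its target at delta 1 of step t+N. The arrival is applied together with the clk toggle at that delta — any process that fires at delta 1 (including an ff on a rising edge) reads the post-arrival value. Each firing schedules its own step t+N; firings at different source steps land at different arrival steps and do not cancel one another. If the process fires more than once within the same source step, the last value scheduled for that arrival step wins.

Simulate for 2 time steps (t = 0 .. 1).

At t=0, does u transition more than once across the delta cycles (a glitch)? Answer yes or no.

no

[bits: r,p,clk,q,v,y,z,u,x]
t=0: Δ0=100000101 Δ1=101000101 Δ2=101110100 Δ3=001110110 Δ4=101110110 | 4Δ
t=1: Δ0=101110110 Δ1=100110110 | 1Δ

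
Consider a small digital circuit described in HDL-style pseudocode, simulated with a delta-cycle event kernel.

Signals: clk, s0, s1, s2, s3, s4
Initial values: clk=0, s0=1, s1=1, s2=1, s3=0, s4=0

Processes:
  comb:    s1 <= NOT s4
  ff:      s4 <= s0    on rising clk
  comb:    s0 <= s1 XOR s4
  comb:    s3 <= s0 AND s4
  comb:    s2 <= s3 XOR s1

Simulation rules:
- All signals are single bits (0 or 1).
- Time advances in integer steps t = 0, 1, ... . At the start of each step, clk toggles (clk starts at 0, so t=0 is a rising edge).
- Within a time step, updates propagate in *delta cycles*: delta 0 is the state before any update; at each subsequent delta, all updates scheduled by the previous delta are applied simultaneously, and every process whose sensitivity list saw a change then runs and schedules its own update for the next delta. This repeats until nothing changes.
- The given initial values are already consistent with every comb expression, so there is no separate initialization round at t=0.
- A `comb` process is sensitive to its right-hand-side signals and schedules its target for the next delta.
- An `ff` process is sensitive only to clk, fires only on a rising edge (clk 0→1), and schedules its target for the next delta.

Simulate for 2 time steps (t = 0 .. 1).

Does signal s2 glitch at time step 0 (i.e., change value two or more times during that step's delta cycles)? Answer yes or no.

t0.Δ0 s2=1 s0=1 s1=1 s3=0 s4=0 clk=0
t0.Δ1 s2=1 s0=1 s1=1 s3=0 s4=0 clk=1
t0.Δ2 s2=1 s0=1 s1=1 s3=0 s4=1 clk=1
t0.Δ3 s2=1 s0=0 s1=0 s3=1 s4=1 clk=1
t0.Δ4 s2=1 s0=1 s1=0 s3=0 s4=1 clk=1
t0.Δ5 s2=0 s0=1 s1=0 s3=1 s4=1 clk=1
t0.Δ6 s2=1 s0=1 s1=0 s3=1 s4=1 clk=1
t1.Δ0 s2=1 s0=1 s1=0 s3=1 s4=1 clk=1
t1.Δ1 s2=1 s0=1 s1=0 s3=1 s4=1 clk=0

yes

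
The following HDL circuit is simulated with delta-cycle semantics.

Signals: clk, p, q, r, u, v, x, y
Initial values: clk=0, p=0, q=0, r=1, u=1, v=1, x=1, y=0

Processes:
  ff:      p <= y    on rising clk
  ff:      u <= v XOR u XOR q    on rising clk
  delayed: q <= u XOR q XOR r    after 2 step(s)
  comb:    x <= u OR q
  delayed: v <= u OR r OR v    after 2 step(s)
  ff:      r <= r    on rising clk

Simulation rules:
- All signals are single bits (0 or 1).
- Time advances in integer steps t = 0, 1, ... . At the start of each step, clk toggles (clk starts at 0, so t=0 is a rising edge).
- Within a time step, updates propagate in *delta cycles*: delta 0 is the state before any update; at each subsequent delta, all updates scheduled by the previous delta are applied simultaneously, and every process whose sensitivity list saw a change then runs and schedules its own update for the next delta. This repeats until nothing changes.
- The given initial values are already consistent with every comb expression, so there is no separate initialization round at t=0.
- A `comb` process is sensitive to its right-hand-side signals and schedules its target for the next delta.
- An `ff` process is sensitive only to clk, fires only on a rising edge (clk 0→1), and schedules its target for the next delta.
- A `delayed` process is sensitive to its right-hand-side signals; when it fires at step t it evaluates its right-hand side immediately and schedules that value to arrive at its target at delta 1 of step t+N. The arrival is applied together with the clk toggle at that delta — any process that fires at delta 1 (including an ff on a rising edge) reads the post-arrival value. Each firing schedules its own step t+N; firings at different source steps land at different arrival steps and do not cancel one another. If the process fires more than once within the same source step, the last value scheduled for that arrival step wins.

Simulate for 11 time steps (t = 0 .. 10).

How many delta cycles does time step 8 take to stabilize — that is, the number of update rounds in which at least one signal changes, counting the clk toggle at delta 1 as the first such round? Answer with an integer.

t0.Δ0 clk=0 y=0 p=0 v=1 x=1 q=0 u=1 r=1
t0.Δ1 clk=1 y=0 p=0 v=1 x=1 q=0 u=1 r=1
t0.Δ2 clk=1 y=0 p=0 v=1 x=1 q=0 u=0 r=1
t0.Δ3 clk=1 y=0 p=0 v=1 x=0 q=0 u=0 r=1
t1.Δ0 clk=1 y=0 p=0 v=1 x=0 q=0 u=0 r=1
t1.Δ1 clk=0 y=0 p=0 v=1 x=0 q=0 u=0 r=1
t2.Δ0 clk=0 y=0 p=0 v=1 x=0 q=0 u=0 r=1
t2.Δ1 clk=1 y=0 p=0 v=1 x=0 q=1 u=0 r=1
t2.Δ2 clk=1 y=0 p=0 v=1 x=1 q=1 u=0 r=1
t3.Δ0 clk=1 y=0 p=0 v=1 x=1 q=1 u=0 r=1
t3.Δ1 clk=0 y=0 p=0 v=1 x=1 q=1 u=0 r=1
t4.Δ0 clk=0 y=0 p=0 v=1 x=1 q=1 u=0 r=1
t4.Δ1 clk=1 y=0 p=0 v=1 x=1 q=0 u=0 r=1
t4.Δ2 clk=1 y=0 p=0 v=1 x=0 q=0 u=1 r=1
t4.Δ3 clk=1 y=0 p=0 v=1 x=1 q=0 u=1 r=1
t5.Δ0 clk=1 y=0 p=0 v=1 x=1 q=0 u=1 r=1
t5.Δ1 clk=0 y=0 p=0 v=1 x=1 q=0 u=1 r=1
t6.Δ0 clk=0 y=0 p=0 v=1 x=1 q=0 u=1 r=1
t6.Δ1 clk=1 y=0 p=0 v=1 x=1 q=0 u=1 r=1
t6.Δ2 clk=1 y=0 p=0 v=1 x=1 q=0 u=0 r=1
t6.Δ3 clk=1 y=0 p=0 v=1 x=0 q=0 u=0 r=1
t7.Δ0 clk=1 y=0 p=0 v=1 x=0 q=0 u=0 r=1
t7.Δ1 clk=0 y=0 p=0 v=1 x=0 q=0 u=0 r=1
t8.Δ0 clk=0 y=0 p=0 v=1 x=0 q=0 u=0 r=1
t8.Δ1 clk=1 y=0 p=0 v=1 x=0 q=1 u=0 r=1
t8.Δ2 clk=1 y=0 p=0 v=1 x=1 q=1 u=0 r=1
t9.Δ0 clk=1 y=0 p=0 v=1 x=1 q=1 u=0 r=1
t9.Δ1 clk=0 y=0 p=0 v=1 x=1 q=1 u=0 r=1
t10.Δ0 clk=0 y=0 p=0 v=1 x=1 q=1 u=0 r=1
t10.Δ1 clk=1 y=0 p=0 v=1 x=1 q=0 u=0 r=1
t10.Δ2 clk=1 y=0 p=0 v=1 x=0 q=0 u=1 r=1
t10.Δ3 clk=1 y=0 p=0 v=1 x=1 q=0 u=1 r=1

2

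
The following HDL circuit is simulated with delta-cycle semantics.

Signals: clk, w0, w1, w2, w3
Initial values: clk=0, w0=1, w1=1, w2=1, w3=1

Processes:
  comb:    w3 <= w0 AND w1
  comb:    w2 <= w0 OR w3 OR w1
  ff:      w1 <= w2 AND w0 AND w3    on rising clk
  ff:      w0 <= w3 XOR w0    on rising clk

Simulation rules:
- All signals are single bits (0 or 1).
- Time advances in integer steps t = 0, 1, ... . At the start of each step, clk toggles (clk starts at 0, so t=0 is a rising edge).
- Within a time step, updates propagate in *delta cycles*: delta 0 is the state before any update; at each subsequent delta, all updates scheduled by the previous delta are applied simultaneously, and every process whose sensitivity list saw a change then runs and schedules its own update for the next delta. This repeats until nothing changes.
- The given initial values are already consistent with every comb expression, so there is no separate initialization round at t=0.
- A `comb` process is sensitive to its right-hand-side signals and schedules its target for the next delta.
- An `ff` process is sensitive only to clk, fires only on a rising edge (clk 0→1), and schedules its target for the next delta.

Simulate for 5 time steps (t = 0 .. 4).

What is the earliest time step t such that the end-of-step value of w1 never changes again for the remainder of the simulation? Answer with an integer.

t0.Δ0 w1=1 w0=1 clk=0 w3=1 w2=1
t0.Δ1 w1=1 w0=1 clk=1 w3=1 w2=1
t0.Δ2 w1=1 w0=0 clk=1 w3=1 w2=1
t0.Δ3 w1=1 w0=0 clk=1 w3=0 w2=1
t1.Δ0 w1=1 w0=0 clk=1 w3=0 w2=1
t1.Δ1 w1=1 w0=0 clk=0 w3=0 w2=1
t2.Δ0 w1=1 w0=0 clk=0 w3=0 w2=1
t2.Δ1 w1=1 w0=0 clk=1 w3=0 w2=1
t2.Δ2 w1=0 w0=0 clk=1 w3=0 w2=1
t2.Δ3 w1=0 w0=0 clk=1 w3=0 w2=0
t3.Δ0 w1=0 w0=0 clk=1 w3=0 w2=0
t3.Δ1 w1=0 w0=0 clk=0 w3=0 w2=0
t4.Δ0 w1=0 w0=0 clk=0 w3=0 w2=0
t4.Δ1 w1=0 w0=0 clk=1 w3=0 w2=0

2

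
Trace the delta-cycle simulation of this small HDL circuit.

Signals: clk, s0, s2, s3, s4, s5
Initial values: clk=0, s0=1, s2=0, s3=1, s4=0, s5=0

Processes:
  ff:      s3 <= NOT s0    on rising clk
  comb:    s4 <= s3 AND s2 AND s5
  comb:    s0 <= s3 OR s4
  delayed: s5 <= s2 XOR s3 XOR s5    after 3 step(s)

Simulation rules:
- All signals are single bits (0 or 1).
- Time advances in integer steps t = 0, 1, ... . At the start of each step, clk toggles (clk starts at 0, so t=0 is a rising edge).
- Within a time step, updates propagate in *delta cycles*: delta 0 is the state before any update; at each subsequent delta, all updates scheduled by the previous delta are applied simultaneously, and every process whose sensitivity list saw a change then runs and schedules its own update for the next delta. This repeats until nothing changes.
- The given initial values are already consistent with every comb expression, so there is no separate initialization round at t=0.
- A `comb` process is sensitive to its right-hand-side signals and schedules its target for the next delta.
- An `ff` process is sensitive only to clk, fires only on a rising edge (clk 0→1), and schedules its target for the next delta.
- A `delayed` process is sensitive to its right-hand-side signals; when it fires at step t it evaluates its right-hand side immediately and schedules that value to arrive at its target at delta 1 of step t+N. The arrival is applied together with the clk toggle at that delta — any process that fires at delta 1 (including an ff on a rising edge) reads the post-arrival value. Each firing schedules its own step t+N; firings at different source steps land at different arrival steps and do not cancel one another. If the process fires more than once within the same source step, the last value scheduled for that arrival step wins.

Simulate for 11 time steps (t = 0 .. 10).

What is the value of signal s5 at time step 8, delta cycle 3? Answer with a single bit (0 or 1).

t0.Δ0 s3=1 s2=0 s5=0 s0=1 clk=0 s4=0
t0.Δ1 s3=1 s2=0 s5=0 s0=1 clk=1 s4=0
t0.Δ2 s3=0 s2=0 s5=0 s0=1 clk=1 s4=0
t0.Δ3 s3=0 s2=0 s5=0 s0=0 clk=1 s4=0
t1.Δ0 s3=0 s2=0 s5=0 s0=0 clk=1 s4=0
t1.Δ1 s3=0 s2=0 s5=0 s0=0 clk=0 s4=0
t2.Δ0 s3=0 s2=0 s5=0 s0=0 clk=0 s4=0
t2.Δ1 s3=0 s2=0 s5=0 s0=0 clk=1 s4=0
t2.Δ2 s3=1 s2=0 s5=0 s0=0 clk=1 s4=0
t2.Δ3 s3=1 s2=0 s5=0 s0=1 clk=1 s4=0
t3.Δ0 s3=1 s2=0 s5=0 s0=1 clk=1 s4=0
t3.Δ1 s3=1 s2=0 s5=0 s0=1 clk=0 s4=0
t4.Δ0 s3=1 s2=0 s5=0 s0=1 clk=0 s4=0
t4.Δ1 s3=1 s2=0 s5=0 s0=1 clk=1 s4=0
t4.Δ2 s3=0 s2=0 s5=0 s0=1 clk=1 s4=0
t4.Δ3 s3=0 s2=0 s5=0 s0=0 clk=1 s4=0
t5.Δ0 s3=0 s2=0 s5=0 s0=0 clk=1 s4=0
t5.Δ1 s3=0 s2=0 s5=1 s0=0 clk=0 s4=0
t6.Δ0 s3=0 s2=0 s5=1 s0=0 clk=0 s4=0
t6.Δ1 s3=0 s2=0 s5=1 s0=0 clk=1 s4=0
t6.Δ2 s3=1 s2=0 s5=1 s0=0 clk=1 s4=0
t6.Δ3 s3=1 s2=0 s5=1 s0=1 clk=1 s4=0
t7.Δ0 s3=1 s2=0 s5=1 s0=1 clk=1 s4=0
t7.Δ1 s3=1 s2=0 s5=0 s0=1 clk=0 s4=0
t8.Δ0 s3=1 s2=0 s5=0 s0=1 clk=0 s4=0
t8.Δ1 s3=1 s2=0 s5=1 s0=1 clk=1 s4=0
t8.Δ2 s3=0 s2=0 s5=1 s0=1 clk=1 s4=0
t8.Δ3 s3=0 s2=0 s5=1 s0=0 clk=1 s4=0
t9.Δ0 s3=0 s2=0 s5=1 s0=0 clk=1 s4=0
t9.Δ1 s3=0 s2=0 s5=0 s0=0 clk=0 s4=0
t10.Δ0 s3=0 s2=0 s5=0 s0=0 clk=0 s4=0
t10.Δ1 s3=0 s2=0 s5=1 s0=0 clk=1 s4=0
t10.Δ2 s3=1 s2=0 s5=1 s0=0 clk=1 s4=0
t10.Δ3 s3=1 s2=0 s5=1 s0=1 clk=1 s4=0

1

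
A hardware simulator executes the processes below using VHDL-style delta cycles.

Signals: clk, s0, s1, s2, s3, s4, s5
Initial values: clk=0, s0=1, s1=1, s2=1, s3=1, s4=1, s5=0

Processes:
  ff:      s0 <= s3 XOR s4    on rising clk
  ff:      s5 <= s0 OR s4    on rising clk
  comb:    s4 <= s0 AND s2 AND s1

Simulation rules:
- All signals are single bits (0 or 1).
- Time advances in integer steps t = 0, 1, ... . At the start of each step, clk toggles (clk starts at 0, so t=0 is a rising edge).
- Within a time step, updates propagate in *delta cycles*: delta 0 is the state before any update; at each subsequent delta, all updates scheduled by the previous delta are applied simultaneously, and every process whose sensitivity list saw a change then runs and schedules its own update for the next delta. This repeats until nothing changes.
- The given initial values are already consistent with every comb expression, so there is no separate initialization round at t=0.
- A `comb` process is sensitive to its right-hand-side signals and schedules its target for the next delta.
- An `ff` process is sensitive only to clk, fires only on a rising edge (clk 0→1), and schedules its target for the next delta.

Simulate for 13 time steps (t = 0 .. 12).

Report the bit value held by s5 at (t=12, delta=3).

t=0 Δ0: s3=1 clk=0 s5=0 s2=1 s0=1 s1=1 s4=1
  Δ1: clk:0→1
  Δ2: s5:0→1, s0:1→0
  Δ3: s4:1→0
  (3Δ to stable)
t=1 Δ0: s3=1 clk=1 s5=1 s2=1 s0=0 s1=1 s4=0
  Δ1: clk:1→0
  (1Δ to stable)
t=2 Δ0: s3=1 clk=0 s5=1 s2=1 s0=0 s1=1 s4=0
  Δ1: clk:0→1
  Δ2: s5:1→0, s0:0→1
  Δ3: s4:0→1
  (3Δ to stable)
t=3 Δ0: s3=1 clk=1 s5=0 s2=1 s0=1 s1=1 s4=1
  Δ1: clk:1→0
  (1Δ to stable)
t=4 Δ0: s3=1 clk=0 s5=0 s2=1 s0=1 s1=1 s4=1
  Δ1: clk:0→1
  Δ2: s5:0→1, s0:1→0
  Δ3: s4:1→0
  (3Δ to stable)
t=5 Δ0: s3=1 clk=1 s5=1 s2=1 s0=0 s1=1 s4=0
  Δ1: clk:1→0
  (1Δ to stable)
t=6 Δ0: s3=1 clk=0 s5=1 s2=1 s0=0 s1=1 s4=0
  Δ1: clk:0→1
  Δ2: s5:1→0, s0:0→1
  Δ3: s4:0→1
  (3Δ to stable)
t=7 Δ0: s3=1 clk=1 s5=0 s2=1 s0=1 s1=1 s4=1
  Δ1: clk:1→0
  (1Δ to stable)
t=8 Δ0: s3=1 clk=0 s5=0 s2=1 s0=1 s1=1 s4=1
  Δ1: clk:0→1
  Δ2: s5:0→1, s0:1→0
  Δ3: s4:1→0
  (3Δ to stable)
t=9 Δ0: s3=1 clk=1 s5=1 s2=1 s0=0 s1=1 s4=0
  Δ1: clk:1→0
  (1Δ to stable)
t=10 Δ0: s3=1 clk=0 s5=1 s2=1 s0=0 s1=1 s4=0
  Δ1: clk:0→1
  Δ2: s5:1→0, s0:0→1
  Δ3: s4:0→1
  (3Δ to stable)
t=11 Δ0: s3=1 clk=1 s5=0 s2=1 s0=1 s1=1 s4=1
  Δ1: clk:1→0
  (1Δ to stable)
t=12 Δ0: s3=1 clk=0 s5=0 s2=1 s0=1 s1=1 s4=1
  Δ1: clk:0→1
  Δ2: s5:0→1, s0:1→0
  Δ3: s4:1→0
  (3Δ to stable)

1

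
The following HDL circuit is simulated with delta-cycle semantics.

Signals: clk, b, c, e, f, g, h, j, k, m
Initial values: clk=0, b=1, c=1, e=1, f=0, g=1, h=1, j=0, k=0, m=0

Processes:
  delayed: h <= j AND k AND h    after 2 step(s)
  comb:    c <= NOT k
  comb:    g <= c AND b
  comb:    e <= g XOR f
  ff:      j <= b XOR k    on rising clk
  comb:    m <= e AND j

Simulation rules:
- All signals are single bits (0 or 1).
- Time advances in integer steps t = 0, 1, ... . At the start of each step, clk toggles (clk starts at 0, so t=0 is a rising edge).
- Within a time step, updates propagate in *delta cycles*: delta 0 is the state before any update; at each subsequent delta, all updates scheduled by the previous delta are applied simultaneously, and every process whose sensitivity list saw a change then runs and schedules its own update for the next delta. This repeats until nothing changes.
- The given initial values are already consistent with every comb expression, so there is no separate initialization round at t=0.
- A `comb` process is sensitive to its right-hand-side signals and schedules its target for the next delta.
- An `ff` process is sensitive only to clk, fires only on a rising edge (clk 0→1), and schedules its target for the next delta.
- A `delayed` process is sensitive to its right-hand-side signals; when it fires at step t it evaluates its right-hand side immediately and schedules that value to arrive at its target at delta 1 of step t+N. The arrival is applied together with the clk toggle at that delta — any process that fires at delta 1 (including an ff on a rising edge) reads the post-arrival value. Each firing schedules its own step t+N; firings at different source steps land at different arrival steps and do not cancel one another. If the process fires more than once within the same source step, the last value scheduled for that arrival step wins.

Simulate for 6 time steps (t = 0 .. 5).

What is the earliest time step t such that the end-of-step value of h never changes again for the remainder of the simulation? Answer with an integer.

2

t=0 Δ0: e=1 h=1 b=1 m=0 g=1 f=0 j=0 k=0 clk=0 c=1
  Δ1: clk:0→1
  Δ2: j:0→1
  Δ3: m:0→1
  (3Δ to stable)
t=1 Δ0: e=1 h=1 b=1 m=1 g=1 f=0 j=1 k=0 clk=1 c=1
  Δ1: clk:1→0
  (1Δ to stable)
t=2 Δ0: e=1 h=1 b=1 m=1 g=1 f=0 j=1 k=0 clk=0 c=1
  Δ1: h:1→0, clk:0→1
  (1Δ to stable)
t=3 Δ0: e=1 h=0 b=1 m=1 g=1 f=0 j=1 k=0 clk=1 c=1
  Δ1: clk:1→0
  (1Δ to stable)
t=4 Δ0: e=1 h=0 b=1 m=1 g=1 f=0 j=1 k=0 clk=0 c=1
  Δ1: clk:0→1
  (1Δ to stable)
t=5 Δ0: e=1 h=0 b=1 m=1 g=1 f=0 j=1 k=0 clk=1 c=1
  Δ1: clk:1→0
  (1Δ to stable)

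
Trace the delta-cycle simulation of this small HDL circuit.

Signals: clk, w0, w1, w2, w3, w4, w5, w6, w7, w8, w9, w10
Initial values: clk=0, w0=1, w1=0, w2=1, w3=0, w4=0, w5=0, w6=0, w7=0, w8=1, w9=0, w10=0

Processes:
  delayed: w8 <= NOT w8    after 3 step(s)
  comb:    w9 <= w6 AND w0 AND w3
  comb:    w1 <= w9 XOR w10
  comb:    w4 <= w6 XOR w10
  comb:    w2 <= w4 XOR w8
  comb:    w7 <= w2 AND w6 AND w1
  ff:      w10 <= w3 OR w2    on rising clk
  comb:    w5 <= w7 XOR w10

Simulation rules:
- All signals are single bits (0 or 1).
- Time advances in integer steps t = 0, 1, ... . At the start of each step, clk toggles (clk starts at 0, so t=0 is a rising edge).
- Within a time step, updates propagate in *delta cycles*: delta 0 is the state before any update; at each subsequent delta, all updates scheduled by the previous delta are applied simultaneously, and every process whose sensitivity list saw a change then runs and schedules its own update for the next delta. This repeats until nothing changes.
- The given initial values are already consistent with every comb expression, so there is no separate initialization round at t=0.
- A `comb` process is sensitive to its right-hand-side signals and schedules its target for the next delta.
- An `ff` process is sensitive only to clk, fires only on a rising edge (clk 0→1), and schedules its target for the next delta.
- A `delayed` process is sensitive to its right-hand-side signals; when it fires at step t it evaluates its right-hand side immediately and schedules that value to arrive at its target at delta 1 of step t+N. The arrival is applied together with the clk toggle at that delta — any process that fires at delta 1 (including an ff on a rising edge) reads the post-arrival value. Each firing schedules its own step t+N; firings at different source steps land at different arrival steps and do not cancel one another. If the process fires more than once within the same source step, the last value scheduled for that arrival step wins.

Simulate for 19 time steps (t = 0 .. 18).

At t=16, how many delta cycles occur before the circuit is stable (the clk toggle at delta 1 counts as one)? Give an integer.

4

t=0 Δ0: w2=1 w8=1 clk=0 w6=0 w10=0 w4=0 w5=0 w1=0 w0=1 w7=0 w9=0 w3=0
  Δ1: clk:0→1
  Δ2: w10:0→1
  Δ3: w4:0→1, w5:0→1, w1:0→1
  Δ4: w2:1→0
  (4Δ to stable)
t=1 Δ0: w2=0 w8=1 clk=1 w6=0 w10=1 w4=1 w5=1 w1=1 w0=1 w7=0 w9=0 w3=0
  Δ1: clk:1→0
  (1Δ to stable)
t=2 Δ0: w2=0 w8=1 clk=0 w6=0 w10=1 w4=1 w5=1 w1=1 w0=1 w7=0 w9=0 w3=0
  Δ1: clk:0→1
  Δ2: w10:1→0
  Δ3: w4:1→0, w5:1→0, w1:1→0
  Δ4: w2:0→1
  (4Δ to stable)
t=3 Δ0: w2=1 w8=1 clk=1 w6=0 w10=0 w4=0 w5=0 w1=0 w0=1 w7=0 w9=0 w3=0
  Δ1: clk:1→0
  (1Δ to stable)
t=4 Δ0: w2=1 w8=1 clk=0 w6=0 w10=0 w4=0 w5=0 w1=0 w0=1 w7=0 w9=0 w3=0
  Δ1: clk:0→1
  Δ2: w10:0→1
  Δ3: w4:0→1, w5:0→1, w1:0→1
  Δ4: w2:1→0
  (4Δ to stable)
t=5 Δ0: w2=0 w8=1 clk=1 w6=0 w10=1 w4=1 w5=1 w1=1 w0=1 w7=0 w9=0 w3=0
  Δ1: clk:1→0
  (1Δ to stable)
t=6 Δ0: w2=0 w8=1 clk=0 w6=0 w10=1 w4=1 w5=1 w1=1 w0=1 w7=0 w9=0 w3=0
  Δ1: clk:0→1
  Δ2: w10:1→0
  Δ3: w4:1→0, w5:1→0, w1:1→0
  Δ4: w2:0→1
  (4Δ to stable)
t=7 Δ0: w2=1 w8=1 clk=1 w6=0 w10=0 w4=0 w5=0 w1=0 w0=1 w7=0 w9=0 w3=0
  Δ1: clk:1→0
  (1Δ to stable)
t=8 Δ0: w2=1 w8=1 clk=0 w6=0 w10=0 w4=0 w5=0 w1=0 w0=1 w7=0 w9=0 w3=0
  Δ1: clk:0→1
  Δ2: w10:0→1
  Δ3: w4:0→1, w5:0→1, w1:0→1
  Δ4: w2:1→0
  (4Δ to stable)
t=9 Δ0: w2=0 w8=1 clk=1 w6=0 w10=1 w4=1 w5=1 w1=1 w0=1 w7=0 w9=0 w3=0
  Δ1: clk:1→0
  (1Δ to stable)
t=10 Δ0: w2=0 w8=1 clk=0 w6=0 w10=1 w4=1 w5=1 w1=1 w0=1 w7=0 w9=0 w3=0
  Δ1: clk:0→1
  Δ2: w10:1→0
  Δ3: w4:1→0, w5:1→0, w1:1→0
  Δ4: w2:0→1
  (4Δ to stable)
t=11 Δ0: w2=1 w8=1 clk=1 w6=0 w10=0 w4=0 w5=0 w1=0 w0=1 w7=0 w9=0 w3=0
  Δ1: clk:1→0
  (1Δ to stable)
t=12 Δ0: w2=1 w8=1 clk=0 w6=0 w10=0 w4=0 w5=0 w1=0 w0=1 w7=0 w9=0 w3=0
  Δ1: clk:0→1
  Δ2: w10:0→1
  Δ3: w4:0→1, w5:0→1, w1:0→1
  Δ4: w2:1→0
  (4Δ to stable)
t=13 Δ0: w2=0 w8=1 clk=1 w6=0 w10=1 w4=1 w5=1 w1=1 w0=1 w7=0 w9=0 w3=0
  Δ1: clk:1→0
  (1Δ to stable)
t=14 Δ0: w2=0 w8=1 clk=0 w6=0 w10=1 w4=1 w5=1 w1=1 w0=1 w7=0 w9=0 w3=0
  Δ1: clk:0→1
  Δ2: w10:1→0
  Δ3: w4:1→0, w5:1→0, w1:1→0
  Δ4: w2:0→1
  (4Δ to stable)
t=15 Δ0: w2=1 w8=1 clk=1 w6=0 w10=0 w4=0 w5=0 w1=0 w0=1 w7=0 w9=0 w3=0
  Δ1: clk:1→0
  (1Δ to stable)
t=16 Δ0: w2=1 w8=1 clk=0 w6=0 w10=0 w4=0 w5=0 w1=0 w0=1 w7=0 w9=0 w3=0
  Δ1: clk:0→1
  Δ2: w10:0→1
  Δ3: w4:0→1, w5:0→1, w1:0→1
  Δ4: w2:1→0
  (4Δ to stable)
t=17 Δ0: w2=0 w8=1 clk=1 w6=0 w10=1 w4=1 w5=1 w1=1 w0=1 w7=0 w9=0 w3=0
  Δ1: clk:1→0
  (1Δ to stable)
t=18 Δ0: w2=0 w8=1 clk=0 w6=0 w10=1 w4=1 w5=1 w1=1 w0=1 w7=0 w9=0 w3=0
  Δ1: clk:0→1
  Δ2: w10:1→0
  Δ3: w4:1→0, w5:1→0, w1:1→0
  Δ4: w2:0→1
  (4Δ to stable)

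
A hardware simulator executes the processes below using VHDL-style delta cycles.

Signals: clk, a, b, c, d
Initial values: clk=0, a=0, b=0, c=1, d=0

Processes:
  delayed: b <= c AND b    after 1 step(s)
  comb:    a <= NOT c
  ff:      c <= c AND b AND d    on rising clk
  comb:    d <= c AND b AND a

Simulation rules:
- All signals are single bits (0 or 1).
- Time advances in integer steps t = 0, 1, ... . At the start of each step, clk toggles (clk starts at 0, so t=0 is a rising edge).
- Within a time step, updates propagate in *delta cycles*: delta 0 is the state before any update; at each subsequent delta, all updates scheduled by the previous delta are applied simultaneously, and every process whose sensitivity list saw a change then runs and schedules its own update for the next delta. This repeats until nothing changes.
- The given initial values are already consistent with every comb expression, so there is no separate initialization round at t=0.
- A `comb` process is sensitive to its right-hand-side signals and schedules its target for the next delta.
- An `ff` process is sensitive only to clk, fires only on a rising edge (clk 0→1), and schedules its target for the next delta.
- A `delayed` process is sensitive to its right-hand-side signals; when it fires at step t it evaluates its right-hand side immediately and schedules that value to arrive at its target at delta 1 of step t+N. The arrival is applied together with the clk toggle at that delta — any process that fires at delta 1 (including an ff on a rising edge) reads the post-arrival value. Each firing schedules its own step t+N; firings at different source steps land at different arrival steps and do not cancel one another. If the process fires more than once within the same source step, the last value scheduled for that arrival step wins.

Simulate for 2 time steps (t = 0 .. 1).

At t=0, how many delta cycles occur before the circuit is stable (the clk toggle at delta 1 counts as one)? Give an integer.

[bits: b,clk,a,d,c]
t=0: Δ0=00001 Δ1=01001 Δ2=01000 Δ3=01100 | 3Δ
t=1: Δ0=01100 Δ1=00100 | 1Δ

3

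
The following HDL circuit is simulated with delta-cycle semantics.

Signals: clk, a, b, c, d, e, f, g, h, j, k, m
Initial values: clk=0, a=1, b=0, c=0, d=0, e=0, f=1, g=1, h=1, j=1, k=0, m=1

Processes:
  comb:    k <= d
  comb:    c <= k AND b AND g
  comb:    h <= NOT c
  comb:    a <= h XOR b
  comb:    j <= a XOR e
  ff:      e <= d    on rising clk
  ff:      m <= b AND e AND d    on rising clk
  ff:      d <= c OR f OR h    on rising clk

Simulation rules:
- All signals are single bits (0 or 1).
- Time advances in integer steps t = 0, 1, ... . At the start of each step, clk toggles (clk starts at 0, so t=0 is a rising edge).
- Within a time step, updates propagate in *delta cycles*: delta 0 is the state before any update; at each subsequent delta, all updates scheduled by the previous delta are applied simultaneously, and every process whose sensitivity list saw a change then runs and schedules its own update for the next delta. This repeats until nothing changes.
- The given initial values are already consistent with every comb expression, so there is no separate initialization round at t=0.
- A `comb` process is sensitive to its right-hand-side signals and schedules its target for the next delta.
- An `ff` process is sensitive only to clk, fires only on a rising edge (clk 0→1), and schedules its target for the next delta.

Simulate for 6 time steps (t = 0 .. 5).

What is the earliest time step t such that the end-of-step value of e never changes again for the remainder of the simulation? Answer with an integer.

t0.Δ0 g=1 m=1 d=0 e=0 b=0 clk=0 j=1 f=1 h=1 a=1 k=0 c=0
t0.Δ1 g=1 m=1 d=0 e=0 b=0 clk=1 j=1 f=1 h=1 a=1 k=0 c=0
t0.Δ2 g=1 m=0 d=1 e=0 b=0 clk=1 j=1 f=1 h=1 a=1 k=0 c=0
t0.Δ3 g=1 m=0 d=1 e=0 b=0 clk=1 j=1 f=1 h=1 a=1 k=1 c=0
t1.Δ0 g=1 m=0 d=1 e=0 b=0 clk=1 j=1 f=1 h=1 a=1 k=1 c=0
t1.Δ1 g=1 m=0 d=1 e=0 b=0 clk=0 j=1 f=1 h=1 a=1 k=1 c=0
t2.Δ0 g=1 m=0 d=1 e=0 b=0 clk=0 j=1 f=1 h=1 a=1 k=1 c=0
t2.Δ1 g=1 m=0 d=1 e=0 b=0 clk=1 j=1 f=1 h=1 a=1 k=1 c=0
t2.Δ2 g=1 m=0 d=1 e=1 b=0 clk=1 j=1 f=1 h=1 a=1 k=1 c=0
t2.Δ3 g=1 m=0 d=1 e=1 b=0 clk=1 j=0 f=1 h=1 a=1 k=1 c=0
t3.Δ0 g=1 m=0 d=1 e=1 b=0 clk=1 j=0 f=1 h=1 a=1 k=1 c=0
t3.Δ1 g=1 m=0 d=1 e=1 b=0 clk=0 j=0 f=1 h=1 a=1 k=1 c=0
t4.Δ0 g=1 m=0 d=1 e=1 b=0 clk=0 j=0 f=1 h=1 a=1 k=1 c=0
t4.Δ1 g=1 m=0 d=1 e=1 b=0 clk=1 j=0 f=1 h=1 a=1 k=1 c=0
t5.Δ0 g=1 m=0 d=1 e=1 b=0 clk=1 j=0 f=1 h=1 a=1 k=1 c=0
t5.Δ1 g=1 m=0 d=1 e=1 b=0 clk=0 j=0 f=1 h=1 a=1 k=1 c=0

2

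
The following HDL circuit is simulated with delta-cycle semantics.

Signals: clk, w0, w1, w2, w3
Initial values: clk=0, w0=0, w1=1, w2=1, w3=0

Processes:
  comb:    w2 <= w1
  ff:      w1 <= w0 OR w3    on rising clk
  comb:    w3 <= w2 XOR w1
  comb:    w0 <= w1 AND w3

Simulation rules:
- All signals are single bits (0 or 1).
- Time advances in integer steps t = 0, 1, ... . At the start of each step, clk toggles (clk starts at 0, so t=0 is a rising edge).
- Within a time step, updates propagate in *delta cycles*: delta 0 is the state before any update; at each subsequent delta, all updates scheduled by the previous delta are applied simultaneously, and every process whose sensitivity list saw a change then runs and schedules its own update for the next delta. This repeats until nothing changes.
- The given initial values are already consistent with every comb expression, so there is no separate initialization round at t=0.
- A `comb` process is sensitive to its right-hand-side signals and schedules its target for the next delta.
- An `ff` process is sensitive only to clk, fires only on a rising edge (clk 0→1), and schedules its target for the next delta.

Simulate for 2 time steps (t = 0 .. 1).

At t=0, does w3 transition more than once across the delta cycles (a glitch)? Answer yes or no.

yes

[bits: w3,w2,w1,w0,clk]
t=0: Δ0=01100 Δ1=01101 Δ2=01001 Δ3=10001 Δ4=00001 | 4Δ
t=1: Δ0=00001 Δ1=00000 | 1Δ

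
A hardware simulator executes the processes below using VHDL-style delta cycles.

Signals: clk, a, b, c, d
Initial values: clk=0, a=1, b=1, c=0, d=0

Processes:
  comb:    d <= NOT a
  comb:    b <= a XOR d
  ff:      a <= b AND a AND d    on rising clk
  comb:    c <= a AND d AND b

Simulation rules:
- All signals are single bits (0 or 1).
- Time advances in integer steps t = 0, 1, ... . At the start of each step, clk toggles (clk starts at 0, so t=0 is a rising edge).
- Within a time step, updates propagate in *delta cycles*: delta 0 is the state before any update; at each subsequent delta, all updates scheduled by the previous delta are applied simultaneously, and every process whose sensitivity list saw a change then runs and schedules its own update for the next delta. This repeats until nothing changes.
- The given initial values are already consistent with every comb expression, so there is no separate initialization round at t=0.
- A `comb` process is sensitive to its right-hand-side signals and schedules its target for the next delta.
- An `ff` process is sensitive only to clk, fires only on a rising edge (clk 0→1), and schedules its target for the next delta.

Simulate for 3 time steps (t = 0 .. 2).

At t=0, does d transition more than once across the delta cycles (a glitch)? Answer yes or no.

no

[bits: clk,b,d,a,c]
t=0: Δ0=01010 Δ1=11010 Δ2=11000 Δ3=10100 Δ4=11100 | 4Δ
t=1: Δ0=11100 Δ1=01100 | 1Δ
t=2: Δ0=01100 Δ1=11100 | 1Δ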